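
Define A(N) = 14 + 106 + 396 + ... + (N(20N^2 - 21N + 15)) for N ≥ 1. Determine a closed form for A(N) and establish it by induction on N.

A(N) = N(N + 1)(5N^2 - 2N + 4)

We claim A(N) = N(N + 1)(5N^2 - 2N + 4) for all N ≥ 1.
Base case (N = 1): A(1) = 14, and the closed form gives 14. They agree.
Inductive step: assume the claim holds for N = p, so A(p) = p(5p^3 + 3p^2 + 2p + 4).
Then A(p+1) = A(p) + (20p^3 + 39p^2 + 33p + 14) = (p(5p^3 + 3p^2 + 2p + 4)) + (20p^3 + 39p^2 + 33p + 14).
Simplifying, A(p+1) = (p + 1)(p + 2)(5p^2 + 8p + 7) = (p+1)((p+1) + 1)(5(p+1)^2 - 2(p+1) + 4),
which is the closed form with N = p+1.
This completes the induction.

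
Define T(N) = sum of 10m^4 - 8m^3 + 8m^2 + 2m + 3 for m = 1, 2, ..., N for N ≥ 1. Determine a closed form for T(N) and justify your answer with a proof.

T(N) = N(2N^4 + 3N^3 + 2N^2 + 3N + 5)

We claim T(N) = N(2N^4 + 3N^3 + 2N^2 + 3N + 5) for all N ≥ 1.
Base case (N = 1): T(1) = 15, and the closed form gives 15. They agree.
Suppose the result is true for N = m, so T(m) = m(2m^4 + 3m^3 + 2m^2 + 3m + 5).
Then T(m+1) = T(m) + (10m^4 + 32m^3 + 44m^2 + 34m + 15) = (m(2m^4 + 3m^3 + 2m^2 + 3m + 5)) + (10m^4 + 32m^3 + 44m^2 + 34m + 15).
Simplifying, T(m+1) = (m + 1)(2m^4 + 11m^3 + 23m^2 + 24m + 15) = (m+1)(2(m+1)^4 + 3(m+1)^3 + 2(m+1)^2 + 3(m+1) + 5),
which is the closed form with N = m+1.
Hence, by induction on N, the claim holds for every N ≥ 1.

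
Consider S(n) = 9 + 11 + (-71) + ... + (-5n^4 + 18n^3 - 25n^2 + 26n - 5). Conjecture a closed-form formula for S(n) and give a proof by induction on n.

We claim S(n) = -n(n^4 - 2n^3 + n^2 - 5n - 4) for all n ≥ 1.
When n = 1: S(1) = 9, and the closed form gives 9. They agree.
Inductive step: suppose the statement holds for some i ≥ 1, so S(i) = i(-i^4 + 2i^3 - i^2 + 5i + 4).
Then S(i+1) = S(i) + (-5i^4 - 2i^3 - i^2 + 10i + 9) = (i(-i^4 + 2i^3 - i^2 + 5i + 4)) + (-5i^4 - 2i^3 - i^2 + 10i + 9).
Simplifying, S(i+1) = -(i + 1)(i^4 + 2i^3 + i^2 - 5i - 9) = -(i+1)((i+1)^4 - 2(i+1)^3 + (i+1)^2 - 5(i+1) - 4),
which is the closed form with n = i+1.
By induction, the statement is established for all n ≥ 1.

S(n) = -n(n^4 - 2n^3 + n^2 - 5n - 4)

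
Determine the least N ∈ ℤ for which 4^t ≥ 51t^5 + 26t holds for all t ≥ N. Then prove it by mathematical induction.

N = 12

At t = 11: 4194304 < 8213887, so the inequality fails and N ≥ 12. We prove 4^t ≥ 51t^5 + 26t for all t ≥ 12.
For the base case t = 12: 4^t = 16777216 and 51t^5 + 26t = 12690744, so 16777216 ≥ 12690744.
For the inductive step, assume it holds for an arbitrary i ≥ 12, so 4^i ≥ 51i^5 + 26i.
Then 4^(i + 1) = 4·(4^i) ≥ 4·(51i^5 + 26i).
Also, for i ≥ 12 we have 4·(51i^5 + 26i) ≥ 51(i+1)^5 + 26(i+1), since 4·(51i^5 + 26i) − (51(i+1)^5 + 26(i+1)) = 153i^5 - 255i^4 - 510i^3 - 510i^2 - 177i - 77, which is nonnegative for all i ≥ 12.
Combining, 4^(i + 1) ≥ 51(i+1)^5 + 26(i+1).
By induction, the statement is established for all t ≥ 12.
Hence the smallest such N is 12.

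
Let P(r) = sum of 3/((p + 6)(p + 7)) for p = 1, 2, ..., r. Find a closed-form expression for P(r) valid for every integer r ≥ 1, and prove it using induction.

We claim P(r) = 3r/(7(r + 7)) for all r ≥ 1.
When r = 1: P(1) = 3/56, and the closed form gives 3/56. They agree.
Suppose the result is true for r = p, so P(p) = 3p/(7(p + 7)).
Then P(p+1) = P(p) + (3/((p + 7)(p + 8))) = (3p/(7(p + 7))) + (3/((p + 7)(p + 8))).
Simplifying, P(p+1) = 3(p + 1)/(7(p + 8)) = 3(p+1)/(7((p+1) + 7)),
which is the closed form with r = p+1.
Hence, by induction on r, the claim holds for every r ≥ 1.

P(r) = 3r/(7(r + 7))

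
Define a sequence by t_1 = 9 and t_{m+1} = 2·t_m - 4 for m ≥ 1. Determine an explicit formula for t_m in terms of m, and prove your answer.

Computing the first terms: t_1 = 9, t_2 = 14, t_3 = 24. This suggests t_m = 5·2^(m - 1) + 4.
For the base case m = 1: the formula gives 9 = 9 = t_1.
For the inductive step, assume it holds for an arbitrary k ≥ 1, so t_k = 5·2^(k - 1) + 4.
Then t_{k+1} = 2·t_k - 4 = 2·(5·2^(k - 1) + 4) - 4 = 5·2^k + 4 = 5·2^((k+1) - 1) + 4,
which is the claimed formula at m = k+1.
Hence, by induction on m, the claim holds for every m ≥ 1.

t_m = 5·2^(m - 1) + 4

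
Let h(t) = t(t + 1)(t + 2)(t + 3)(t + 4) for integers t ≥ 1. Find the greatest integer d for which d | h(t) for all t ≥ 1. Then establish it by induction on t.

d = 120

Computing the first values: h(1) = 120 and h(2) = 720; gcd(120, 720) = 120, so d ≤ 120.
We prove 120 | t(t + 1)(t + 2)(t + 3)(t + 4) for all t ≥ 1 by induction on t.
When t = 1: h(1) = 120 = 120·(1), so 120 | h(1).
Suppose the result is true for t = p, i.e. 120 | h(p). Then
h(p+1) − h(p) = (p+1)·(p+2)·(p+3)·(p+4)·(p+5) − p·(p+1)·(p+2)·(p+3)·(p+4) = (p+1)·(p+2)·(p+3)·(p+4)·[(p+5) − p] = 5·(p+1)·(p+2)·(p+3)·(p+4). The product of 4 consecutive integers is divisible by (4)! = 24, so h(p+1) − h(p) is divisible by 5·24 = 120. By the inductive hypothesis 120 | h(p), hence 120 | h(p+1).
By the principle of mathematical induction, the result holds for all t ≥ 1.
Therefore the largest such d is 120.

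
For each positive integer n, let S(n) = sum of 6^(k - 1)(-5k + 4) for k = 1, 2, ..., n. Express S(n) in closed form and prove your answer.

S(n) = 6^n(-n + 1) - 1

We claim S(n) = 6^n(-n + 1) - 1 for all n ≥ 1.
When n = 1: S(1) = -1, and the closed form gives -1. They agree.
For the inductive step, assume it holds for an arbitrary k ≥ 1, so S(k) = 6^k(-k + 1) - 1.
Then S(k+1) = S(k) + (6^k(-5k - 1)) = (6^k(-k + 1) - 1) + (6^k(-5k - 1)).
Simplifying, S(k+1) = -6·6^k·k - 1 = 6^(k+1)(-(k+1) + 1) - 1,
which is the closed form with n = k+1.
Hence, by induction on n, the claim holds for every n ≥ 1.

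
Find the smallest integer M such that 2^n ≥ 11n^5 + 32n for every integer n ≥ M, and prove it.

At n = 27: 134217728 < 157838841, so the inequality fails and M ≥ 28. We prove 2^n ≥ 11n^5 + 32n for all n ≥ 28.
For the base case n = 28: 2^n = 268435456 and 11n^5 + 32n = 189314944, so 268435456 ≥ 189314944.
For the inductive step, assume it holds for an arbitrary i ≥ 28, so 2^i ≥ 11i^5 + 32i.
Then 2^(i + 1) = 2·(2^i) ≥ 2·(11i^5 + 32i).
Also, for i ≥ 28 we have 2·(11i^5 + 32i) ≥ 11(i+1)^5 + 32(i+1), since 2·(11i^5 + 32i) − (11(i+1)^5 + 32(i+1)) = 11i^5 - 55i^4 - 110i^3 - 110i^2 - 23i - 43, which is nonnegative for all i ≥ 28.
Combining, 2^(i + 1) ≥ 11(i+1)^5 + 32(i+1).
By induction, the statement is established for all n ≥ 28.
Hence the smallest such M is 28.

M = 28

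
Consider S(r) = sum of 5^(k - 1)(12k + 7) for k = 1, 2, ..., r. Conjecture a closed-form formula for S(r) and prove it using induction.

We claim S(r) = 5^r(3r + 1) - 1 for all r ≥ 1.
When r = 1: S(1) = 19, and the closed form gives 19. They agree.
For the inductive step, assume it holds for an arbitrary k ≥ 1, so S(k) = 5^k(3k + 1) - 1.
Then S(k+1) = S(k) + (5^k(12k + 19)) = (5^k(3k + 1) - 1) + (5^k(12k + 19)).
Simplifying, S(k+1) = 15·5^k·k + 20·5^k - 1 = 5^(k+1)(3(k+1) + 1) - 1,
which is the closed form with r = k+1.
This completes the induction.

S(r) = 5^r(3r + 1) - 1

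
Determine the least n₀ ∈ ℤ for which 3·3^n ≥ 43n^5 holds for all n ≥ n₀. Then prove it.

At n = 14: 14348907 < 23126432, so the inequality fails and n₀ ≥ 15. We prove 3·3^n ≥ 43n^5 for all n ≥ 15.
For the base case n = 15: 3·3^n = 43046721 and 43n^5 = 32653125, so 43046721 ≥ 32653125.
Inductive step: assume the claim holds for n = p, so 3·3^p ≥ 43p^5.
Then 3·3^(p + 1) = 3·(3·3^p) ≥ 3·(43p^5).
Also, for p ≥ 15 we have 3·(43p^5) ≥ 43(p+1)^5, since 3 ≥ (1 + 1/p)^5 for all p ≥ 15.
Combining, 3·3^(p + 1) ≥ 43(p+1)^5.
By induction, the statement is established for all n ≥ 15.
Hence the smallest such n₀ is 15.

n₀ = 15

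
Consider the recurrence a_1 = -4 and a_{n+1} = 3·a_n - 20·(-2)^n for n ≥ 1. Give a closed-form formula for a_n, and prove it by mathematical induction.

Computing the first terms: a_1 = -4, a_2 = 28, a_3 = 4. This suggests a_n = (-2)^(n + 2) + 4·3^(n - 1).
When n = 1: the formula gives -4 = -4 = a_1.
Inductive step: suppose the statement holds for some j ≥ 1, so a_j = (-2)^(j + 2) + 4·3^(j - 1).
Then a_{j+1} = 3·a_j - 20·(-2)^j = 3·((-2)^(j + 2) + 4·3^(j - 1)) - 20·(-2)^j = (-2)^(j + 3) + 4·3^j = (-2)^((j+1) + 2) + 4·3^((j+1) - 1),
which is the claimed formula at n = j+1.
By induction, the statement is established for all n ≥ 1.

a_n = (-2)^(n + 2) + 4·3^(n - 1)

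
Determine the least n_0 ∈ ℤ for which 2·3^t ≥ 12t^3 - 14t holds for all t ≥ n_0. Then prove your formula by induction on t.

At t = 6: 1458 < 2508, so the inequality fails and n_0 ≥ 7. We prove 2·3^t ≥ 12t^3 - 14t for all t ≥ 7.
For the base case t = 7: 2·3^t = 4374 and 12t^3 - 14t = 4018, so 4374 ≥ 4018.
Inductive step: suppose the statement holds for some j ≥ 7, so 2·3^j ≥ 12j^3 - 14j.
Then 2·3^(j + 1) = 3·(2·3^j) ≥ 3·(12j^3 - 14j).
Also, for j ≥ 7 we have 3·(12j^3 - 14j) ≥ 12(j+1)^3 - 14(j+1), since 3·(12j^3 - 14j) − (12(j+1)^3 - 14(j+1)) = 24j^3 - 36j^2 - 64j + 2, which is nonnegative for all j ≥ 7.
Combining, 2·3^(j + 1) ≥ 12(j+1)^3 - 14(j+1).
By the principle of mathematical induction, the result holds for all t ≥ 7.
Hence the smallest such n_0 is 7.

n_0 = 7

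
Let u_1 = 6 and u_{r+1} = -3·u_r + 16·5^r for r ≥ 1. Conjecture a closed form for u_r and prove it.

u_r = -4(-3)^(r - 1) + 2·5^r

Computing the first terms: u_1 = 6, u_2 = 62, u_3 = 214. This suggests u_r = -4(-3)^(r - 1) + 2·5^r.
Base case (r = 1): the formula gives 6 = 6 = u_1.
For the inductive step, assume it holds for an arbitrary k ≥ 1, so u_k = -4(-3)^(k - 1) + 2·5^k.
Then u_{k+1} = -3·u_k + 16·5^k = -3·(-4(-3)^(k - 1) + 2·5^k) + 16·5^k = -4(-3)^k + 2·5^(k + 1) = -4(-3)^((k+1) - 1) + 2·5^(k+1),
which is the claimed formula at r = k+1.
This completes the induction.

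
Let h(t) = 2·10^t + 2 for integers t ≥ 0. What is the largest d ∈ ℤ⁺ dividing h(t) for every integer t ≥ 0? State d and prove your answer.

Computing the first values: h(0) = 4 and h(1) = 22; gcd(4, 22) = 2, so d ≤ 2.
We prove 2 | 2·10^t + 2 for all t ≥ 0 by induction on t.
Base case (t = 0): h(0) = 4 = 2·(2), so 2 | h(0).
For the inductive step, assume it holds for an arbitrary m ≥ 0, i.e. 2 | h(m). Then
h(m+1) = 2·10^(m+1) + 2 = 10·(2·10^m + 2) - 18 = 10·h(m) - 18. The first term is divisible by 2 by the inductive hypothesis, and -18 is divisible by 2. Hence 2 | h(m+1).
This completes the induction.
Therefore the largest such d is 2.

d = 2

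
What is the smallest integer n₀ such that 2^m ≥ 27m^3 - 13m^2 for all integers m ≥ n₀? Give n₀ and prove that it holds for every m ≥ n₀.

n₀ = 17

At m = 16: 65536 < 107264, so the inequality fails and n₀ ≥ 17. We prove 2^m ≥ 27m^3 - 13m^2 for all m ≥ 17.
Base step (m = 17): 2^m = 131072 and 27m^3 - 13m^2 = 128894, so 131072 ≥ 128894.
Inductive step: assume the claim holds for m = r, so 2^r ≥ 27r^3 - 13r^2.
Then 2^(r + 1) = 2·(2^r) ≥ 2·(27r^3 - 13r^2).
Also, for r ≥ 17 we have 2·(27r^3 - 13r^2) ≥ 27(r+1)^3 - 13(r+1)^2, since 2·(27r^3 - 13r^2) − (27(r+1)^3 - 13(r+1)^2) = 27r^3 - 94r^2 - 55r - 14, which is nonnegative for all r ≥ 17.
Combining, 2^(r + 1) ≥ 27(r+1)^3 - 13(r+1)^2.
This completes the induction.
Hence the smallest such n₀ is 17.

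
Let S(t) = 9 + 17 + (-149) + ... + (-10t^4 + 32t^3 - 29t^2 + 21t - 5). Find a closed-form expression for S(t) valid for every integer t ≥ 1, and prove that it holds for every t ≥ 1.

S(t) = -t(2t^4 - 3t^3 - 3t^2 - 4t - 1)

We claim S(t) = -t(2t^4 - 3t^3 - 3t^2 - 4t - 1) for all t ≥ 1.
For the base case t = 1: S(1) = 9, and the closed form gives 9. They agree.
Inductive step: assume the claim holds for t = j, so S(j) = j(-2j^4 + 3j^3 + 3j^2 + 4j + 1).
Then S(j+1) = S(j) + (-10j^4 - 8j^3 + 7j^2 + 19j + 9) = (j(-2j^4 + 3j^3 + 3j^2 + 4j + 1)) + (-10j^4 - 8j^3 + 7j^2 + 19j + 9).
Simplifying, S(j+1) = -(j + 1)(2j^4 + 5j^3 - 11j - 9) = -(j+1)(2(j+1)^4 - 3(j+1)^3 - 3(j+1)^2 - 4(j+1) - 1),
which is the closed form with t = j+1.
By the principle of mathematical induction, the result holds for all t ≥ 1.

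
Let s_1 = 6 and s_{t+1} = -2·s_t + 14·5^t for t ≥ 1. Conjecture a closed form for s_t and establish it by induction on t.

s_t = -(-2)^(t + 1) + 2·5^t

Computing the first terms: s_1 = 6, s_2 = 58, s_3 = 234. This suggests s_t = -(-2)^(t + 1) + 2·5^t.
Base step (t = 1): the formula gives 6 = 6 = s_1.
Inductive step: suppose the statement holds for some m ≥ 1, so s_m = -(-2)^(m + 1) + 2·5^m.
Then s_{m+1} = -2·s_m + 14·5^m = -2·(-(-2)^(m + 1) + 2·5^m) + 14·5^m = -(-2)^(m + 2) + 2·5^(m + 1) = -(-2)^((m+1) + 1) + 2·5^(m+1),
which is the claimed formula at t = m+1.
By the principle of mathematical induction, the result holds for all t ≥ 1.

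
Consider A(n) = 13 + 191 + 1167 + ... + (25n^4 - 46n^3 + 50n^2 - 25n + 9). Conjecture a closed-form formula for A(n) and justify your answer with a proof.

We claim A(n) = n(5n^4 + n^3 + 2n^2 + n + 4) for all n ≥ 1.
For the base case n = 1: A(1) = 13, and the closed form gives 13. They agree.
Inductive step: assume the claim holds for n = j, so A(j) = j(5j^4 + j^3 + 2j^2 + j + 4).
Then A(j+1) = A(j) + (25j^4 + 54j^3 + 62j^2 + 37j + 13) = (j(5j^4 + j^3 + 2j^2 + j + 4)) + (25j^4 + 54j^3 + 62j^2 + 37j + 13).
Simplifying, A(j+1) = (j + 1)(5j^4 + 21j^3 + 35j^2 + 28j + 13) = (j+1)(5(j+1)^4 + (j+1)^3 + 2(j+1)^2 + (j+1) + 4),
which is the closed form with n = j+1.
Hence, by induction on n, the claim holds for every n ≥ 1.

A(n) = n(5n^4 + n^3 + 2n^2 + n + 4)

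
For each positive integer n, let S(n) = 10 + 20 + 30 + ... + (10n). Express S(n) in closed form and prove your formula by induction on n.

S(n) = 5n(n + 1)

We claim S(n) = 5n(n + 1) for all n ≥ 1.
For the base case n = 1: S(1) = 10, and the closed form gives 10. They agree.
Inductive step: assume the claim holds for n = k, so S(k) = 5k(k + 1).
Then S(k+1) = S(k) + (10k + 10) = (5k(k + 1)) + (10k + 10).
Simplifying, S(k+1) = 5(k + 1)(k + 2) = 5(k+1)((k+1) + 1),
which is the closed form with n = k+1.
This completes the induction.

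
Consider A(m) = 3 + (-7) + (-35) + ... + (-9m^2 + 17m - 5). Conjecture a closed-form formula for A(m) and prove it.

We claim A(m) = -m(3m^2 - 4m - 2) for all m ≥ 1.
For the base case m = 1: A(1) = 3, and the closed form gives 3. They agree.
For the inductive step, assume it holds for an arbitrary i ≥ 1, so A(i) = i(-3i^2 + 4i + 2).
Then A(i+1) = A(i) + (-9i^2 - i + 3) = (i(-3i^2 + 4i + 2)) + (-9i^2 - i + 3).
Simplifying, A(i+1) = -(i + 1)(3i^2 + 2i - 3) = -(i+1)(3(i+1)^2 - 4(i+1) - 2),
which is the closed form with m = i+1.
By induction, the statement is established for all m ≥ 1.

A(m) = -m(3m^2 - 4m - 2)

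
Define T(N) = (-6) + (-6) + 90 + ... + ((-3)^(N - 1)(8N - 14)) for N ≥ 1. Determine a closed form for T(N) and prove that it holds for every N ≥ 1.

T(N) = (-3)^N(-2N + 3) - 3

We claim T(N) = (-3)^N(-2N + 3) - 3 for all N ≥ 1.
When N = 1: T(1) = -6, and the closed form gives -6. They agree.
Suppose the result is true for N = r, so T(r) = (-3)^r(-2r + 3) - 3.
Then T(r+1) = T(r) + ((-3)^r(8r - 6)) = ((-3)^r(-2r + 3) - 3) + ((-3)^r(8r - 6)).
Simplifying, T(r+1) = 6(-3)^r·r - 3(-3)^r - 3 = (-3)^(r+1)(-2(r+1) + 3) - 3,
which is the closed form with N = r+1.
By induction, the statement is established for all N ≥ 1.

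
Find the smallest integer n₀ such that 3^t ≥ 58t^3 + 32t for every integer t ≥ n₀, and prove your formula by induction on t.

At t = 9: 19683 < 42570, so the inequality fails and n₀ ≥ 10. We prove 3^t ≥ 58t^3 + 32t for all t ≥ 10.
Base step (t = 10): 3^t = 59049 and 58t^3 + 32t = 58320, so 59049 ≥ 58320.
Inductive step: assume the claim holds for t = j, so 3^j ≥ 58j^3 + 32j.
Then 3^(j + 1) = 3·(3^j) ≥ 3·(58j^3 + 32j).
Also, for j ≥ 10 we have 3·(58j^3 + 32j) ≥ 58(j+1)^3 + 32(j+1), since 3·(58j^3 + 32j) − (58(j+1)^3 + 32(j+1)) = 116j^3 - 174j^2 - 110j - 90, which is nonnegative for all j ≥ 10.
Combining, 3^(j + 1) ≥ 58(j+1)^3 + 32(j+1).
By the principle of mathematical induction, the result holds for all t ≥ 10.
Hence the smallest such n₀ is 10.

n₀ = 10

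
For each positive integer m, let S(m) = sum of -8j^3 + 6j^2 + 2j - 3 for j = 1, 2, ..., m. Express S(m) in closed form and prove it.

We claim S(m) = -m(2m^3 + 2m^2 - 2m + 1) for all m ≥ 1.
When m = 1: S(1) = -3, and the closed form gives -3. They agree.
Suppose the result is true for m = j, so S(j) = j(-2j^3 - 2j^2 + 2j - 1).
Then S(j+1) = S(j) + (-8j^3 - 18j^2 - 10j - 3) = (j(-2j^3 - 2j^2 + 2j - 1)) + (-8j^3 - 18j^2 - 10j - 3).
Simplifying, S(j+1) = -(j + 1)(2j^3 + 8j^2 + 8j + 3) = -(j+1)(2(j+1)^3 + 2(j+1)^2 - 2(j+1) + 1),
which is the closed form with m = j+1.
Hence, by induction on m, the claim holds for every m ≥ 1.

S(m) = -m(2m^3 + 2m^2 - 2m + 1)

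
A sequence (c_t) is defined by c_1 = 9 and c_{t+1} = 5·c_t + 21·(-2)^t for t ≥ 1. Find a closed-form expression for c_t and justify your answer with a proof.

c_t = -3(-2)^t + 3·5^(t - 1)

Computing the first terms: c_1 = 9, c_2 = 3, c_3 = 99. This suggests c_t = -3(-2)^t + 3·5^(t - 1).
Base case (t = 1): the formula gives 9 = 9 = c_1.
Inductive step: assume the claim holds for t = k, so c_k = -3(-2)^k + 3·5^(k - 1).
Then c_{k+1} = 5·c_k + 21·(-2)^k = 5·(-3(-2)^k + 3·5^(k - 1)) + 21·(-2)^k = -3(-2)^(k + 1) + 3·5^k = -3(-2)^(k+1) + 3·5^((k+1) - 1),
which is the claimed formula at t = k+1.
By the principle of mathematical induction, the result holds for all t ≥ 1.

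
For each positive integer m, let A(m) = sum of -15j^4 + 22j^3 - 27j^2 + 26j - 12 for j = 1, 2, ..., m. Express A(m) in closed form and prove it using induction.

A(m) = -m(3m^4 + 2m^3 + 3m^2 - 5m + 3)

We claim A(m) = -m(3m^4 + 2m^3 + 3m^2 - 5m + 3) for all m ≥ 1.
For the base case m = 1: A(1) = -6, and the closed form gives -6. They agree.
Inductive step: assume the claim holds for m = j, so A(j) = j(-3j^4 - 2j^3 - 3j^2 + 5j - 3).
Then A(j+1) = A(j) + (-15j^4 - 38j^3 - 51j^2 - 22j - 6) = (j(-3j^4 - 2j^3 - 3j^2 + 5j - 3)) + (-15j^4 - 38j^3 - 51j^2 - 22j - 6).
Simplifying, A(j+1) = -(j + 1)(3j^4 + 14j^3 + 27j^2 + 19j + 6) = -(j+1)(3(j+1)^4 + 2(j+1)^3 + 3(j+1)^2 - 5(j+1) + 3),
which is the closed form with m = j+1.
By the principle of mathematical induction, the result holds for all m ≥ 1.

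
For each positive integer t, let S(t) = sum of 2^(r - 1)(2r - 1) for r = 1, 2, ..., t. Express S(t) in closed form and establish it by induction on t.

We claim S(t) = 2^t(2t - 3) + 3 for all t ≥ 1.
When t = 1: S(1) = 1, and the closed form gives 1. They agree.
Inductive step: suppose the statement holds for some r ≥ 1, so S(r) = 2^r(2r - 3) + 3.
Then S(r+1) = S(r) + (2^r(2r + 1)) = (2^r(2r - 3) + 3) + (2^r(2r + 1)).
Simplifying, S(r+1) = -2^(r + 1) + 2^(r + 2)r + 3 = 2^(r+1)(2(r+1) - 3) + 3,
which is the closed form with t = r+1.
By induction, the statement is established for all t ≥ 1.

S(t) = 2^t(2t - 3) + 3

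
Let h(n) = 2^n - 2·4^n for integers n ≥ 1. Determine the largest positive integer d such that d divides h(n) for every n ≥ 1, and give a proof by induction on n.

d = 2

Computing the first values: h(1) = -6 and h(2) = -28; gcd(-6, -28) = 2, so d ≤ 2.
We prove 2 | 2^n - 2·4^n for all n ≥ 1 by induction on n.
For the base case n = 1: h(1) = -6 = 2·(-3), so 2 | h(1).
Inductive step: assume the claim holds for n = m, i.e. 2 | h(m). Then
h(m+1) − 4·h(m) = (2^(m+1) - 2·4^(m+1)) − 4·(2^m - 2·4^m) = (1)·2^m·(2 − 4) = (-2)·2^m. Since 2 | h(m) by the inductive hypothesis, 2 | 4·h(m); and 2 | -2 since -2 = 2·-1. Therefore 2 | h(m+1).
By induction, the statement is established for all n ≥ 1.
Therefore the largest such d is 2.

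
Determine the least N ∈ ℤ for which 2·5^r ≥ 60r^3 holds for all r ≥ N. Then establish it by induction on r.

N = 6

At r = 5: 6250 < 7500, so the inequality fails and N ≥ 6. We prove 2·5^r ≥ 60r^3 for all r ≥ 6.
When r = 6: 2·5^r = 31250 and 60r^3 = 12960, so 31250 ≥ 12960.
Suppose the result is true for r = i, so 2·5^i ≥ 60i^3.
Then 2·5^(i + 1) = 5·(2·5^i) ≥ 5·(60i^3).
Also, for i ≥ 6 we have 5·(60i^3) ≥ 60(i+1)^3, since 5 ≥ (1 + 1/i)^3 for all i ≥ 6.
Combining, 2·5^(i + 1) ≥ 60(i+1)^3.
This completes the induction.
Hence the smallest such N is 6.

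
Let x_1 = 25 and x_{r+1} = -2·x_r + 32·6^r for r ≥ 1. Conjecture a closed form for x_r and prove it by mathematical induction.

Computing the first terms: x_1 = 25, x_2 = 142, x_3 = 868. This suggests x_r = (-2)^(r - 1) + 4·6^r.
Base step (r = 1): the formula gives 25 = 25 = x_1.
Suppose the result is true for r = p, so x_p = (-2)^(p - 1) + 4·6^p.
Then x_{p+1} = -2·x_p + 32·6^p = -2·((-2)^(p - 1) + 4·6^p) + 32·6^p = (-2)^p + 4·6^(p + 1) = (-2)^((p+1) - 1) + 4·6^(p+1),
which is the claimed formula at r = p+1.
By the principle of mathematical induction, the result holds for all r ≥ 1.

x_r = (-2)^(r - 1) + 4·6^r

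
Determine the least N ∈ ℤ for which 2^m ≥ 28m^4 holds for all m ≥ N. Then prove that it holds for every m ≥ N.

N = 23

At m = 22: 4194304 < 6559168, so the inequality fails and N ≥ 23. We prove 2^m ≥ 28m^4 for all m ≥ 23.
For the base case m = 23: 2^m = 8388608 and 28m^4 = 7835548, so 8388608 ≥ 7835548.
Suppose the result is true for m = k, so 2^k ≥ 28k^4.
Then 2^(k + 1) = 2·(2^k) ≥ 2·(28k^4).
Also, for k ≥ 23 we have 2·(28k^4) ≥ 28(k+1)^4, since 2 ≥ (1 + 1/k)^4 for all k ≥ 23.
Combining, 2^(k + 1) ≥ 28(k+1)^4.
Hence, by induction on m, the claim holds for every m ≥ 23.
Hence the smallest such N is 23.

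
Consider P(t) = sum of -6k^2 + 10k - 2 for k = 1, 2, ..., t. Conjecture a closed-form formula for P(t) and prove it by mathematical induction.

We claim P(t) = -2t(t^2 - t - 1) for all t ≥ 1.
Base step (t = 1): P(1) = 2, and the closed form gives 2. They agree.
Inductive step: assume the claim holds for t = k, so P(k) = 2k(-k^2 + k + 1).
Then P(k+1) = P(k) + (-6k^2 - 2k + 2) = (2k(-k^2 + k + 1)) + (-6k^2 - 2k + 2).
Simplifying, P(k+1) = -2(k + 1)(k^2 + k - 1) = -2(k+1)((k+1)^2 - (k+1) - 1),
which is the closed form with t = k+1.
By induction, the statement is established for all t ≥ 1.

P(t) = -2t(t^2 - t - 1)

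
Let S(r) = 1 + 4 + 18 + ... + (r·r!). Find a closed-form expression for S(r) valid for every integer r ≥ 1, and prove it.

S(r) = (r + 1)! - 1

We claim S(r) = (r + 1)! - 1 for all r ≥ 1.
Base step (r = 1): S(1) = 1, and the closed form gives 1. They agree.
Inductive step: suppose the statement holds for some j ≥ 1, so S(j) = (j + 1)! - 1.
Then S(j+1) = S(j) + ((j + 1)(j + 1)!) = ((j + 1)! - 1) + ((j + 1)(j + 1)!).
Simplifying, S(j+1) = ((j+1) + 1)! - 1,
which is the closed form with r = j+1.
Hence, by induction on r, the claim holds for every r ≥ 1.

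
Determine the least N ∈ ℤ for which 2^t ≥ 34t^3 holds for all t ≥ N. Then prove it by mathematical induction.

At t = 17: 131072 < 167042, so the inequality fails and N ≥ 18. We prove 2^t ≥ 34t^3 for all t ≥ 18.
When t = 18: 2^t = 262144 and 34t^3 = 198288, so 262144 ≥ 198288.
Inductive step: assume the claim holds for t = p, so 2^p ≥ 34p^3.
Then 2^(p + 1) = 2·(2^p) ≥ 2·(34p^3).
Also, for p ≥ 18 we have 2·(34p^3) ≥ 34(p+1)^3, since 2 ≥ (1 + 1/p)^3 for all p ≥ 18.
Combining, 2^(p + 1) ≥ 34(p+1)^3.
Hence, by induction on t, the claim holds for every t ≥ 18.
Hence the smallest such N is 18.

N = 18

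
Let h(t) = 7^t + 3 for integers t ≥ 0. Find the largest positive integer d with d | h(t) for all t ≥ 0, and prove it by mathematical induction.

d = 2

Computing the first values: h(0) = 4 and h(1) = 10; gcd(4, 10) = 2, so d ≤ 2.
We prove 2 | 7^t + 3 for all t ≥ 0 by induction on t.
Base case (t = 0): h(0) = 4 = 2·(2), so 2 | h(0).
Suppose the result is true for t = p, i.e. 2 | h(p). Then
h(p+1) = 7^(p+1) + 3 = 7·(7^p + 3) - 18 = 7·h(p) - 18. The first term is divisible by 2 by the inductive hypothesis, and -18 is divisible by 2. Hence 2 | h(p+1).
By the principle of mathematical induction, the result holds for all t ≥ 0.
Therefore the largest such d is 2.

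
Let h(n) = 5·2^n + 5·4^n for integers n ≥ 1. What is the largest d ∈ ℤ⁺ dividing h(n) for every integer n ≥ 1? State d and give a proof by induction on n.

Computing the first values: h(1) = 30 and h(2) = 100; gcd(30, 100) = 10, so d ≤ 10.
We prove 10 | 5·2^n + 5·4^n for all n ≥ 1 by induction on n.
Base step (n = 1): h(1) = 30 = 10·(3), so 10 | h(1).
Inductive step: assume the claim holds for n = m, i.e. 10 | h(m). Then
h(m+1) − 4·h(m) = (5·2^(m+1) + 5·4^(m+1)) − 4·(5·2^m + 5·4^m) = (5)·2^m·(2 − 4) = (-10)·2^m. Since 10 | h(m) by the inductive hypothesis, 10 | 4·h(m); and 10 | -10 since -10 = 10·-1. Therefore 10 | h(m+1).
By the principle of mathematical induction, the result holds for all n ≥ 1.
Therefore the largest such d is 10.

d = 10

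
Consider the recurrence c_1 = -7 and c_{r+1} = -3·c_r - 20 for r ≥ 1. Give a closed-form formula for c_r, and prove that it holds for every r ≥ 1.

c_r = -2(-3)^(r - 1) - 5

Computing the first terms: c_1 = -7, c_2 = 1, c_3 = -23. This suggests c_r = -2(-3)^(r - 1) - 5.
Base step (r = 1): the formula gives -7 = -7 = c_1.
Inductive step: suppose the statement holds for some m ≥ 1, so c_m = -2(-3)^(m - 1) - 5.
Then c_{m+1} = -3·c_m - 20 = -3·(-2(-3)^(m - 1) - 5) - 20 = -2(-3)^m - 5 = -2(-3)^((m+1) - 1) - 5,
which is the claimed formula at r = m+1.
By induction, the statement is established for all r ≥ 1.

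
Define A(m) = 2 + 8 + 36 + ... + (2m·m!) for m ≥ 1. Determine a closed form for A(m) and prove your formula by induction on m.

We claim A(m) = 2(m + 1)! - 2 for all m ≥ 1.
For the base case m = 1: A(1) = 2, and the closed form gives 2. They agree.
Suppose the result is true for m = p, so A(p) = 2(p + 1)! - 2.
Then A(p+1) = A(p) + (2(p + 1)(p + 1)!) = (2(p + 1)! - 2) + (2(p + 1)(p + 1)!).
Simplifying, A(p+1) = 2((p+1) + 1)! - 2,
which is the closed form with m = p+1.
By the principle of mathematical induction, the result holds for all m ≥ 1.

A(m) = 2(m + 1)! - 2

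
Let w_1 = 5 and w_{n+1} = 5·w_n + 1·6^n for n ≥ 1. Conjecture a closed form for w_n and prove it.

Computing the first terms: w_1 = 5, w_2 = 31, w_3 = 191. This suggests w_n = -5^(n - 1) + 6^n.
Base step (n = 1): the formula gives 5 = 5 = w_1.
Inductive step: assume the claim holds for n = i, so w_i = -5^(i - 1) + 6^i.
Then w_{i+1} = 5·w_i + 1·6^i = 5·(-5^(i - 1) + 6^i) + 1·6^i = -5^i + 6^(i + 1) = -5^((i+1) - 1) + 6^(i+1),
which is the claimed formula at n = i+1.
By induction, the statement is established for all n ≥ 1.

w_n = -5^(n - 1) + 6^n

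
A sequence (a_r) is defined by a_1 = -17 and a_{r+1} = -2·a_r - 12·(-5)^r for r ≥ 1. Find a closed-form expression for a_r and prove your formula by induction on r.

a_r = 3(-2)^(r - 1) + 4(-5)^r

Computing the first terms: a_1 = -17, a_2 = 94, a_3 = -488. This suggests a_r = 3(-2)^(r - 1) + 4(-5)^r.
Base case (r = 1): the formula gives -17 = -17 = a_1.
For the inductive step, assume it holds for an arbitrary m ≥ 1, so a_m = 3(-2)^(m - 1) + 4(-5)^m.
Then a_{m+1} = -2·a_m - 12·(-5)^m = -2·(3(-2)^(m - 1) + 4(-5)^m) - 12·(-5)^m = 3(-2)^m + 4(-5)^(m + 1) = 3(-2)^((m+1) - 1) + 4(-5)^(m+1),
which is the claimed formula at r = m+1.
By the principle of mathematical induction, the result holds for all r ≥ 1.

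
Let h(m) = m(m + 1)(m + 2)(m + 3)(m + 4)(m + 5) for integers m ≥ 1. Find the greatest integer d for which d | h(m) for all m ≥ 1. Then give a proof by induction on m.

d = 720

Computing the first values: h(1) = 720 and h(2) = 5040; gcd(720, 5040) = 720, so d ≤ 720.
We prove 720 | m(m + 1)(m + 2)(m + 3)(m + 4)(m + 5) for all m ≥ 1 by induction on m.
When m = 1: h(1) = 720 = 720·(1), so 720 | h(1).
Inductive step: assume the claim holds for m = j, i.e. 720 | h(j). Then
h(j+1) − h(j) = (j+1)·(j+2)·(j+3)·(j+4)·(j+5)·(j+6) − j·(j+1)·(j+2)·(j+3)·(j+4)·(j+5) = (j+1)·(j+2)·(j+3)·(j+4)·(j+5)·[(j+6) − j] = 6·(j+1)·(j+2)·(j+3)·(j+4)·(j+5). The product of 5 consecutive integers is divisible by (5)! = 120, so h(j+1) − h(j) is divisible by 6·120 = 720. By the inductive hypothesis 720 | h(j), hence 720 | h(j+1).
By the principle of mathematical induction, the result holds for all m ≥ 1.
Therefore the largest such d is 720.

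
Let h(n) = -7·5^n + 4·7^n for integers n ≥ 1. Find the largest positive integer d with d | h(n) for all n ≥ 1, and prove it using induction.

Computing the first values: h(1) = -7 and h(2) = 21; gcd(-7, 21) = 7, so d ≤ 7.
We prove 7 | -7·5^n + 4·7^n for all n ≥ 1 by induction on n.
Base case (n = 1): h(1) = -7 = 7·(-1), so 7 | h(1).
Suppose the result is true for n = i, i.e. 7 | h(i). Then
h(i+1) − 7·h(i) = (-7·5^(i+1) + 4·7^(i+1)) − 7·(-7·5^i + 4·7^i) = (-7)·5^i·(5 − 7) = (14)·5^i. Since 7 | h(i) by the inductive hypothesis, 7 | 7·h(i); and 7 | 14 since 14 = 7·2. Therefore 7 | h(i+1).
By induction, the statement is established for all n ≥ 1.
Therefore the largest such d is 7.

d = 7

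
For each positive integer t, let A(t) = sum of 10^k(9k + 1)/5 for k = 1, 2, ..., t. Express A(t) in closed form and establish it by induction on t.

We claim A(t) = 2·10^t·t for all t ≥ 1.
Base case (t = 1): A(1) = 20, and the closed form gives 20. They agree.
Inductive step: suppose the statement holds for some k ≥ 1, so A(k) = 2·10^k·k.
Then A(k+1) = A(k) + (10^k(18k + 20)) = (2·10^k·k) + (10^k(18k + 20)).
Simplifying, A(k+1) = 20·10^k(k + 1) = 2·10^(k+1)·(k+1),
which is the closed form with t = k+1.
By induction, the statement is established for all t ≥ 1.

A(t) = 2·10^t·t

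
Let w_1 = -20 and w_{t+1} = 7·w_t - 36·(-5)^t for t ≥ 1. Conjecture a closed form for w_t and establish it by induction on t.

Computing the first terms: w_1 = -20, w_2 = 40, w_3 = -620. This suggests w_t = 3(-5)^t - 5·7^(t - 1).
Base step (t = 1): the formula gives -20 = -20 = w_1.
Inductive step: assume the claim holds for t = k, so w_k = 3(-5)^k - 5·7^(k - 1).
Then w_{k+1} = 7·w_k - 36·(-5)^k = 7·(3(-5)^k - 5·7^(k - 1)) - 36·(-5)^k = 3(-5)^(k + 1) - 5·7^k = 3(-5)^(k+1) - 5·7^((k+1) - 1),
which is the claimed formula at t = k+1.
This completes the induction.

w_t = 3(-5)^t - 5·7^(t - 1)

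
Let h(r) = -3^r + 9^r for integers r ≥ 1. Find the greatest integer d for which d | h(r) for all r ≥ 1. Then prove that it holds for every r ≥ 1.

Computing the first values: h(1) = 6 and h(2) = 72; gcd(6, 72) = 6, so d ≤ 6.
We prove 6 | -3^r + 9^r for all r ≥ 1 by induction on r.
Base step (r = 1): h(1) = 6 = 6·(1), so 6 | h(1).
Inductive step: assume the claim holds for r = m, i.e. 6 | h(m). Then
9^{m+1} − 3^{m+1} = 9·9^m − 3·3^m = 9·(9^m − 3^m) + (6)·3^m. The first term is divisible by 6 by the inductive hypothesis, and the second term (6)·3^m is divisible by 6 since 6 | 6. Hence 6 | h(m+1).
Hence, by induction on r, the claim holds for every r ≥ 1.
Therefore the largest such d is 6.

d = 6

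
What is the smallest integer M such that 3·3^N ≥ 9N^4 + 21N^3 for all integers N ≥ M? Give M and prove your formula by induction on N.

M = 10

At N = 9: 59049 < 74358, so the inequality fails and M ≥ 10. We prove 3·3^N ≥ 9N^4 + 21N^3 for all N ≥ 10.
When N = 10: 3·3^N = 177147 and 9N^4 + 21N^3 = 111000, so 177147 ≥ 111000.
For the inductive step, assume it holds for an arbitrary i ≥ 10, so 3·3^i ≥ 9i^4 + 21i^3.
Then 3·3^(i + 1) = 3·(3·3^i) ≥ 3·(9i^4 + 21i^3).
Also, for i ≥ 10 we have 3·(9i^4 + 21i^3) ≥ 9(i+1)^4 + 21(i+1)^3, since 3·(9i^4 + 21i^3) − (9(i+1)^4 + 21(i+1)^3) = 18i^4 + 6i^3 - 117i^2 - 99i - 30, which is nonnegative for all i ≥ 10.
Combining, 3·3^(i + 1) ≥ 9(i+1)^4 + 21(i+1)^3.
By induction, the statement is established for all N ≥ 10.
Hence the smallest such M is 10.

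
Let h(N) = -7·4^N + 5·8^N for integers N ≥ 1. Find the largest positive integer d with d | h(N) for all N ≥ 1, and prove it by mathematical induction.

Computing the first values: h(1) = 12 and h(2) = 208; gcd(12, 208) = 4, so d ≤ 4.
We prove 4 | -7·4^N + 5·8^N for all N ≥ 1 by induction on N.
Base step (N = 1): h(1) = 12 = 4·(3), so 4 | h(1).
For the inductive step, assume it holds for an arbitrary i ≥ 1, i.e. 4 | h(i). Then
h(i+1) − 8·h(i) = (-7·4^(i+1) + 5·8^(i+1)) − 8·(-7·4^i + 5·8^i) = (-7)·4^i·(4 − 8) = (28)·4^i. Since 4 | h(i) by the inductive hypothesis, 4 | 8·h(i); and 4 | 28 since 28 = 4·7. Therefore 4 | h(i+1).
This completes the induction.
Therefore the largest such d is 4.

d = 4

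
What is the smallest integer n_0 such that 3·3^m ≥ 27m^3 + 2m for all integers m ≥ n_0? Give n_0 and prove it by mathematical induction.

n_0 = 8

At m = 7: 6561 < 9275, so the inequality fails and n_0 ≥ 8. We prove 3·3^m ≥ 27m^3 + 2m for all m ≥ 8.
Base case (m = 8): 3·3^m = 19683 and 27m^3 + 2m = 13840, so 19683 ≥ 13840.
Inductive step: assume the claim holds for m = p, so 3·3^p ≥ 27p^3 + 2p.
Then 3·3^(p + 1) = 3·(3·3^p) ≥ 3·(27p^3 + 2p).
Also, for p ≥ 8 we have 3·(27p^3 + 2p) ≥ 27(p+1)^3 + 2(p+1), since 3·(27p^3 + 2p) − (27(p+1)^3 + 2(p+1)) = 54p^3 - 81p^2 - 77p - 29, which is nonnegative for all p ≥ 8.
Combining, 3·3^(p + 1) ≥ 27(p+1)^3 + 2(p+1).
This completes the induction.
Hence the smallest such n_0 is 8.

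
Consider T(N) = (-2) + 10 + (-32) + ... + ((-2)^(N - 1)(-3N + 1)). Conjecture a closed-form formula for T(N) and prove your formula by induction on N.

We claim T(N) = (-2)^N·N for all N ≥ 1.
Base step (N = 1): T(1) = -2, and the closed form gives -2. They agree.
For the inductive step, assume it holds for an arbitrary j ≥ 1, so T(j) = (-2)^j·j.
Then T(j+1) = T(j) + ((-2)^j(-3j - 2)) = ((-2)^j·j) + ((-2)^j(-3j - 2)).
Simplifying, T(j+1) = (-2)^(j + 1)(j + 1) = (-2)^(j+1)·(j+1),
which is the closed form with N = j+1.
Hence, by induction on N, the claim holds for every N ≥ 1.

T(N) = (-2)^N·N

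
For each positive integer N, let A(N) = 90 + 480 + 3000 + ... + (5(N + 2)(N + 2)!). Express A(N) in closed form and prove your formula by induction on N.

We claim A(N) = 5(N + 3)! - 30 for all N ≥ 1.
For the base case N = 1: A(1) = 90, and the closed form gives 90. They agree.
Inductive step: assume the claim holds for N = i, so A(i) = 5(i + 3)! - 30.
Then A(i+1) = A(i) + (5(i + 3)(i + 3)!) = (5(i + 3)! - 30) + (5(i + 3)(i + 3)!).
Simplifying, A(i+1) = 5((i+1) + 3)! - 30,
which is the closed form with N = i+1.
By the principle of mathematical induction, the result holds for all N ≥ 1.

A(N) = 5(N + 3)! - 30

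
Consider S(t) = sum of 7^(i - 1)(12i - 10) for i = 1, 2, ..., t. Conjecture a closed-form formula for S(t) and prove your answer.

We claim S(t) = 2·7^t(t - 1) + 2 for all t ≥ 1.
When t = 1: S(1) = 2, and the closed form gives 2. They agree.
Suppose the result is true for t = i, so S(i) = 2·7^i(i - 1) + 2.
Then S(i+1) = S(i) + (7^i(12i + 2)) = (2·7^i(i - 1) + 2) + (7^i(12i + 2)).
Simplifying, S(i+1) = 14·7^i·i + 2 = 2·7^(i+1)((i+1) - 1) + 2,
which is the closed form with t = i+1.
Hence, by induction on t, the claim holds for every t ≥ 1.

S(t) = 2·7^t(t - 1) + 2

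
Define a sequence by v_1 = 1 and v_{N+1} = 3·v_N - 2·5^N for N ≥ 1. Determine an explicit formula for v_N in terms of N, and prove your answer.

v_N = 2·3^N - 5^N

Computing the first terms: v_1 = 1, v_2 = -7, v_3 = -71. This suggests v_N = 2·3^N - 5^N.
Base case (N = 1): the formula gives 1 = 1 = v_1.
For the inductive step, assume it holds for an arbitrary m ≥ 1, so v_m = 2·3^m - 5^m.
Then v_{m+1} = 3·v_m - 2·5^m = 3·(2·3^m - 5^m) - 2·5^m = 2·3^(m + 1) - 5^(m + 1),
which is the claimed formula at N = m+1.
By the principle of mathematical induction, the result holds for all N ≥ 1.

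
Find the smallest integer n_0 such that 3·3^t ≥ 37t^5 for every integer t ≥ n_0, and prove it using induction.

n_0 = 15

At t = 14: 14348907 < 19899488, so the inequality fails and n_0 ≥ 15. We prove 3·3^t ≥ 37t^5 for all t ≥ 15.
For the base case t = 15: 3·3^t = 43046721 and 37t^5 = 28096875, so 43046721 ≥ 28096875.
Inductive step: assume the claim holds for t = i, so 3·3^i ≥ 37i^5.
Then 3·3^(i + 1) = 3·(3·3^i) ≥ 3·(37i^5).
Also, for i ≥ 15 we have 3·(37i^5) ≥ 37(i+1)^5, since 3 ≥ (1 + 1/i)^5 for all i ≥ 15.
Combining, 3·3^(i + 1) ≥ 37(i+1)^5.
By induction, the statement is established for all t ≥ 15.
Hence the smallest such n_0 is 15.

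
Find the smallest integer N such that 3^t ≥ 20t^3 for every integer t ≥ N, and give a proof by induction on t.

At t = 8: 6561 < 10240, so the inequality fails and N ≥ 9. We prove 3^t ≥ 20t^3 for all t ≥ 9.
When t = 9: 3^t = 19683 and 20t^3 = 14580, so 19683 ≥ 14580.
Suppose the result is true for t = r, so 3^r ≥ 20r^3.
Then 3^(r + 1) = 3·(3^r) ≥ 3·(20r^3).
Also, for r ≥ 9 we have 3·(20r^3) ≥ 20(r+1)^3, since 3 ≥ (1 + 1/r)^3 for all r ≥ 9.
Combining, 3^(r + 1) ≥ 20(r+1)^3.
Hence, by induction on t, the claim holds for every t ≥ 9.
Hence the smallest such N is 9.

N = 9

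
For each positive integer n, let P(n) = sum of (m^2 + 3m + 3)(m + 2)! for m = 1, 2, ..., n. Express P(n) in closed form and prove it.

We claim P(n) = (n + 1)(n + 3)! - 6 for all n ≥ 1.
When n = 1: P(1) = 42, and the closed form gives 42. They agree.
For the inductive step, assume it holds for an arbitrary m ≥ 1, so P(m) = (m + 1)(m + 3)! - 6.
Then P(m+1) = P(m) + ((m^2 + 5m + 7)(m + 3)!) = ((m + 1)(m + 3)! - 6) + ((m^2 + 5m + 7)(m + 3)!).
Simplifying, P(m+1) = ((m+1) + 1)((m+1) + 3)! - 6,
which is the closed form with n = m+1.
Hence, by induction on n, the claim holds for every n ≥ 1.

P(n) = (n + 1)(n + 3)! - 6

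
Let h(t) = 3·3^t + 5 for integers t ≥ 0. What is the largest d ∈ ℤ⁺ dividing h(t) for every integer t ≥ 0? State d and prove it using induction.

Computing the first values: h(0) = 8 and h(1) = 14; gcd(8, 14) = 2, so d ≤ 2.
We prove 2 | 3·3^t + 5 for all t ≥ 0 by induction on t.
For the base case t = 0: h(0) = 8 = 2·(4), so 2 | h(0).
Inductive step: suppose the statement holds for some i ≥ 0, i.e. 2 | h(i). Then
h(i+1) = 3·3^(i+1) + 5 = 3·(3·3^i + 5) - 10 = 3·h(i) - 10. The first term is divisible by 2 by the inductive hypothesis, and -10 is divisible by 2. Hence 2 | h(i+1).
By the principle of mathematical induction, the result holds for all t ≥ 0.
Therefore the largest such d is 2.

d = 2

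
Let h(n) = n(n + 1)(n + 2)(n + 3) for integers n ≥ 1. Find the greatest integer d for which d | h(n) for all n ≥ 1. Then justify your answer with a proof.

d = 24

Computing the first values: h(1) = 24 and h(2) = 120; gcd(24, 120) = 24, so d ≤ 24.
We prove 24 | n(n + 1)(n + 2)(n + 3) for all n ≥ 1 by induction on n.
Base case (n = 1): h(1) = 24 = 24·(1), so 24 | h(1).
Inductive step: assume the claim holds for n = i, i.e. 24 | h(i). Then
h(i+1) − h(i) = (i+1)·(i+2)·(i+3)·(i+4) − i·(i+1)·(i+2)·(i+3) = (i+1)·(i+2)·(i+3)·[(i+4) − i] = 4·(i+1)·(i+2)·(i+3). The product of 3 consecutive integers is divisible by (3)! = 6, so h(i+1) − h(i) is divisible by 4·6 = 24. By the inductive hypothesis 24 | h(i), hence 24 | h(i+1).
By the principle of mathematical induction, the result holds for all n ≥ 1.
Therefore the largest such d is 24.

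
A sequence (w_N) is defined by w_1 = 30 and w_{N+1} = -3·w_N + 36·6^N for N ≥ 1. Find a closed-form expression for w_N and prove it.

w_N = -2(-3)^N + 4·6^N

Computing the first terms: w_1 = 30, w_2 = 126, w_3 = 918. This suggests w_N = -2(-3)^N + 4·6^N.
When N = 1: the formula gives 30 = 30 = w_1.
Inductive step: assume the claim holds for N = j, so w_j = -2(-3)^j + 4·6^j.
Then w_{j+1} = -3·w_j + 36·6^j = -3·(-2(-3)^j + 4·6^j) + 36·6^j = -2(-3)^(j + 1) + 4·6^(j + 1),
which is the claimed formula at N = j+1.
By the principle of mathematical induction, the result holds for all N ≥ 1.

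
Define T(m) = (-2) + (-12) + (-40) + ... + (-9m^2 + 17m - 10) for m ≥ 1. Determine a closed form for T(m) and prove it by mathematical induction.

We claim T(m) = -m(3m^2 - 4m + 3) for all m ≥ 1.
When m = 1: T(1) = -2, and the closed form gives -2. They agree.
For the inductive step, assume it holds for an arbitrary r ≥ 1, so T(r) = r(-3r^2 + 4r - 3).
Then T(r+1) = T(r) + (-9r^2 - r - 2) = (r(-3r^2 + 4r - 3)) + (-9r^2 - r - 2).
Simplifying, T(r+1) = -(r + 1)(3r^2 + 2r + 2) = -(r+1)(3(r+1)^2 - 4(r+1) + 3),
which is the closed form with m = r+1.
This completes the induction.

T(m) = -m(3m^2 - 4m + 3)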